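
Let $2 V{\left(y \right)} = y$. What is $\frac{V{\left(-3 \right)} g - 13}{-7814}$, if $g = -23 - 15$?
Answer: $- \frac{22}{3907} \approx -0.0056309$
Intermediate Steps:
$g = -38$ ($g = -23 - 15 = -38$)
$V{\left(y \right)} = \frac{y}{2}$
$\frac{V{\left(-3 \right)} g - 13}{-7814} = \frac{\frac{1}{2} \left(-3\right) \left(-38\right) - 13}{-7814} = \left(\left(- \frac{3}{2}\right) \left(-38\right) - 13\right) \left(- \frac{1}{7814}\right) = \left(57 - 13\right) \left(- \frac{1}{7814}\right) = 44 \left(- \frac{1}{7814}\right) = - \frac{22}{3907}$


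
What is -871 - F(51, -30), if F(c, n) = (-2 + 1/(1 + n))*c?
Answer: -22250/29 ≈ -767.24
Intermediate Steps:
F(c, n) = c*(-2 + 1/(1 + n))
-871 - F(51, -30) = -871 - (-1)*51*(1 + 2*(-30))/(1 - 30) = -871 - (-1)*51*(1 - 60)/(-29) = -871 - (-1)*51*(-1)*(-59)/29 = -871 - 1*(-3009/29) = -871 + 3009/29 = -22250/29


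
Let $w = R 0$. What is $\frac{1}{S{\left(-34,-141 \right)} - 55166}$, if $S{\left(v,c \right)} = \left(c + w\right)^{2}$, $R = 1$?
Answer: $- \frac{1}{35285} \approx -2.8341 \cdot 10^{-5}$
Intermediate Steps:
$w = 0$ ($w = 1 \cdot 0 = 0$)
$S{\left(v,c \right)} = c^{2}$ ($S{\left(v,c \right)} = \left(c + 0\right)^{2} = c^{2}$)
$\frac{1}{S{\left(-34,-141 \right)} - 55166} = \frac{1}{\left(-141\right)^{2} - 55166} = \frac{1}{19881 - 55166} = \frac{1}{-35285} = - \frac{1}{35285}$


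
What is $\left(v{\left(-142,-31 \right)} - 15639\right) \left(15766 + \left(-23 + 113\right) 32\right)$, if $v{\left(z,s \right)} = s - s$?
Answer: $-291604794$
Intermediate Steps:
$v{\left(z,s \right)} = 0$
$\left(v{\left(-142,-31 \right)} - 15639\right) \left(15766 + \left(-23 + 113\right) 32\right) = \left(0 - 15639\right) \left(15766 + \left(-23 + 113\right) 32\right) = - 15639 \left(15766 + 90 \cdot 32\right) = - 15639 \left(15766 + 2880\right) = \left(-15639\right) 18646 = -291604794$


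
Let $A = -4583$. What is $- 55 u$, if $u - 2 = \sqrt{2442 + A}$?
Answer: $-110 - 55 i \sqrt{2141} \approx -110.0 - 2544.9 i$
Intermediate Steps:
$u = 2 + i \sqrt{2141}$ ($u = 2 + \sqrt{2442 - 4583} = 2 + \sqrt{-2141} = 2 + i \sqrt{2141} \approx 2.0 + 46.271 i$)
$- 55 u = - 55 \left(2 + i \sqrt{2141}\right) = -110 - 55 i \sqrt{2141}$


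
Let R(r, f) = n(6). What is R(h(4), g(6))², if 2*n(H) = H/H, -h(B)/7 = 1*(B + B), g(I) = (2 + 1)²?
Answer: ¼ ≈ 0.25000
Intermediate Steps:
g(I) = 9 (g(I) = 3² = 9)
h(B) = -14*B (h(B) = -7*(B + B) = -7*2*B = -14*B)
n(H) = ½ (n(H) = (H/H)/2 = (½)*1 = ½)
R(r, f) = ½
R(h(4), g(6))² = (½)² = ¼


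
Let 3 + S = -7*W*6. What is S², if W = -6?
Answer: 62001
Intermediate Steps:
S = 249 (S = -3 - 7*(-6)*6 = -3 + 42*6 = -3 + 252 = 249)
S² = 249² = 62001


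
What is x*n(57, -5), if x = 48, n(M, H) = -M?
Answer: -2736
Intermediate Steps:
x*n(57, -5) = 48*(-1*57) = 48*(-57) = -2736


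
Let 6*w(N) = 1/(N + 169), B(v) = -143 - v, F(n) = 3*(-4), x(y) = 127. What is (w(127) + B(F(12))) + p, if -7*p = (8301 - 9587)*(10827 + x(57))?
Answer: 25016606359/12432 ≈ 2.0123e+6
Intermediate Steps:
F(n) = -12
w(N) = 1/(6*(169 + N)) (w(N) = 1/(6*(N + 169)) = 1/(6*(169 + N)))
p = 14086844/7 (p = -(8301 - 9587)*(10827 + 127)/7 = -(-1286)*10954/7 = -1/7*(-14086844) = 14086844/7 ≈ 2.0124e+6)
(w(127) + B(F(12))) + p = (1/(6*(169 + 127)) + (-143 - 1*(-12))) + 14086844/7 = ((1/6)/296 + (-143 + 12)) + 14086844/7 = ((1/6)*(1/296) - 131) + 14086844/7 = (1/1776 - 131) + 14086844/7 = -232655/1776 + 14086844/7 = 25016606359/12432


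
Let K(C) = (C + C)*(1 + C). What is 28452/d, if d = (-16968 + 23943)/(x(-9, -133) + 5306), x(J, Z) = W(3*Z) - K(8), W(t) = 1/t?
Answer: 19533597308/927675 ≈ 21057.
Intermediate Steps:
K(C) = 2*C*(1 + C) (K(C) = (2*C)*(1 + C) = 2*C*(1 + C))
W(t) = 1/t
x(J, Z) = -144 + 1/(3*Z) (x(J, Z) = 1/(3*Z) - 2*8*(1 + 8) = 1/(3*Z) - 2*8*9 = 1/(3*Z) - 1*144 = 1/(3*Z) - 144 = -144 + 1/(3*Z))
d = 2783025/2059637 (d = (-16968 + 23943)/((-144 + (1/3)/(-133)) + 5306) = 6975/((-144 + (1/3)*(-1/133)) + 5306) = 6975/((-144 - 1/399) + 5306) = 6975/(-57457/399 + 5306) = 6975/(2059637/399) = 6975*(399/2059637) = 2783025/2059637 ≈ 1.3512)
28452/d = 28452/(2783025/2059637) = 28452*(2059637/2783025) = 19533597308/927675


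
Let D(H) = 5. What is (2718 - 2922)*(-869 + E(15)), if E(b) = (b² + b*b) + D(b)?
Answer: 84456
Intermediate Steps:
E(b) = 5 + 2*b² (E(b) = (b² + b*b) + 5 = (b² + b²) + 5 = 2*b² + 5 = 5 + 2*b²)
(2718 - 2922)*(-869 + E(15)) = (2718 - 2922)*(-869 + (5 + 2*15²)) = -204*(-869 + (5 + 2*225)) = -204*(-869 + (5 + 450)) = -204*(-869 + 455) = -204*(-414) = 84456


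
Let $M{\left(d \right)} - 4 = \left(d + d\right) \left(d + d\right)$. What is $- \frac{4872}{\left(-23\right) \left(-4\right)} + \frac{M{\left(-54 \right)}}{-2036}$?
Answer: $- \frac{687053}{11707} \approx -58.687$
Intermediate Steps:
$M{\left(d \right)} = 4 + 4 d^{2}$ ($M{\left(d \right)} = 4 + \left(d + d\right) \left(d + d\right) = 4 + 2 d 2 d = 4 + 4 d^{2}$)
$- \frac{4872}{\left(-23\right) \left(-4\right)} + \frac{M{\left(-54 \right)}}{-2036} = - \frac{4872}{\left(-23\right) \left(-4\right)} + \frac{4 + 4 \left(-54\right)^{2}}{-2036} = - \frac{4872}{92} + \left(4 + 4 \cdot 2916\right) \left(- \frac{1}{2036}\right) = \left(-4872\right) \frac{1}{92} + \left(4 + 11664\right) \left(- \frac{1}{2036}\right) = - \frac{1218}{23} + 11668 \left(- \frac{1}{2036}\right) = - \frac{1218}{23} - \frac{2917}{509} = - \frac{687053}{11707}$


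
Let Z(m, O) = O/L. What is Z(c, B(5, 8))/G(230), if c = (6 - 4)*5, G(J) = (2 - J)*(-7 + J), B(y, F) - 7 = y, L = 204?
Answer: -1/864348 ≈ -1.1569e-6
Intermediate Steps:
B(y, F) = 7 + y
G(J) = (-7 + J)*(2 - J)
c = 10 (c = 2*5 = 10)
Z(m, O) = O/204
Z(c, B(5, 8))/G(230) = ((7 + 5)/204)/(-14 - 1*230² + 9*230) = ((1/204)*12)/(-14 - 1*52900 + 2070) = 1/(17*(-14 - 52900 + 2070)) = (1/17)/(-50844) = (1/17)*(-1/50844) = -1/864348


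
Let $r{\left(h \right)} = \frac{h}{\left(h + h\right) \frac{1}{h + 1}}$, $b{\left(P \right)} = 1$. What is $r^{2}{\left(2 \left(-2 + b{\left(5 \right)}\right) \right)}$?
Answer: $\frac{1}{4} \approx 0.25$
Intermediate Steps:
$r{\left(h \right)} = \frac{1}{2} + \frac{h}{2}$ ($r{\left(h \right)} = \frac{h}{2 h \frac{1}{1 + h}} = h \frac{1 + h}{2 h} = \frac{1}{2} + \frac{h}{2}$)
$r^{2}{\left(2 \left(-2 + b{\left(5 \right)}\right) \right)} = \left(\frac{1}{2} + \frac{2 \left(-2 + 1\right)}{2}\right)^{2} = \left(\frac{1}{2} + \frac{2 \left(-1\right)}{2}\right)^{2} = \left(\frac{1}{2} + \frac{1}{2} \left(-2\right)\right)^{2} = \left(\frac{1}{2} - 1\right)^{2} = \left(- \frac{1}{2}\right)^{2} = \frac{1}{4}$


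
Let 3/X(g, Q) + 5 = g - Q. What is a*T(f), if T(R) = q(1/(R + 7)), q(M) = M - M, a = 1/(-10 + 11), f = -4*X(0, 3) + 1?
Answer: 0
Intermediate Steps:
X(g, Q) = 3/(-5 + g - Q) (X(g, Q) = 3/(-5 + (g - Q)) = 3/(-5 + g - Q))
f = 5/2 (f = -12/(-5 + 0 - 1*3) + 1 = -12/(-5 + 0 - 3) + 1 = -12/(-8) + 1 = -12*(-1)/8 + 1 = -4*(-3/8) + 1 = 3/2 + 1 = 5/2 ≈ 2.5000)
a = 1 (a = 1/1 = 1)
q(M) = 0
T(R) = 0
a*T(f) = 1*0 = 0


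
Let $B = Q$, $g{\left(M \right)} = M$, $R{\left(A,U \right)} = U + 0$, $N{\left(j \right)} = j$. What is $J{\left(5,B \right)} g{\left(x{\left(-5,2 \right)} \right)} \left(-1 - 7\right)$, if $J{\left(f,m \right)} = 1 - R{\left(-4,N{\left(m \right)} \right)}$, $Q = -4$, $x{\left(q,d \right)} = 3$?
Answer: $-120$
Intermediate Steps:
$R{\left(A,U \right)} = U$
$B = -4$
$J{\left(f,m \right)} = 1 - m$
$J{\left(5,B \right)} g{\left(x{\left(-5,2 \right)} \right)} \left(-1 - 7\right) = \left(1 - -4\right) 3 \left(-1 - 7\right) = \left(1 + 4\right) 3 \left(-8\right) = 5 \cdot 3 \left(-8\right) = 15 \left(-8\right) = -120$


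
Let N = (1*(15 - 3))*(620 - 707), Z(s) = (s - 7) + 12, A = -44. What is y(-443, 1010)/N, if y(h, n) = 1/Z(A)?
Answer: 1/40716 ≈ 2.4560e-5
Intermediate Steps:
Z(s) = 5 + s (Z(s) = (-7 + s) + 12 = 5 + s)
y(h, n) = -1/39 (y(h, n) = 1/(5 - 44) = 1/(-39) = -1/39)
N = -1044 (N = (1*12)*(-87) = 12*(-87) = -1044)
y(-443, 1010)/N = -1/39/(-1044) = -1/39*(-1/1044) = 1/40716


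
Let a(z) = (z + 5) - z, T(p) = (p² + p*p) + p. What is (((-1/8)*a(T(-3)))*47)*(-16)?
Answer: 470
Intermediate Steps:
T(p) = p + 2*p² (T(p) = (p² + p²) + p = 2*p² + p = p + 2*p²)
a(z) = 5 (a(z) = (5 + z) - z = 5)
(((-1/8)*a(T(-3)))*47)*(-16) = ((-1/8*5)*47)*(-16) = ((-1*⅛*5)*47)*(-16) = (-⅛*5*47)*(-16) = -5/8*47*(-16) = -235/8*(-16) = 470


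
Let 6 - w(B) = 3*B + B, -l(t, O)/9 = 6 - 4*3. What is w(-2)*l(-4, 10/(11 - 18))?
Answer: 756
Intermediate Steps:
l(t, O) = 54 (l(t, O) = -9*(6 - 4*3) = -9*(6 - 12) = -9*(-6) = 54)
w(B) = 6 - 4*B (w(B) = 6 - (3*B + B) = 6 - 4*B)
w(-2)*l(-4, 10/(11 - 18)) = (6 - 4*(-2))*54 = (6 + 8)*54 = 14*54 = 756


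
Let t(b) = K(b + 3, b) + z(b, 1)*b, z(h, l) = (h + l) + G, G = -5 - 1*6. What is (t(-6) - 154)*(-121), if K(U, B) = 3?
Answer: 6655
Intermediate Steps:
G = -11 (G = -5 - 6 = -11)
z(h, l) = -11 + h + l (z(h, l) = (h + l) - 11 = -11 + h + l)
t(b) = 3 + b*(-10 + b) (t(b) = 3 + (-11 + b + 1)*b = 3 + (-10 + b)*b = 3 + b*(-10 + b))
(t(-6) - 154)*(-121) = ((3 - 6*(-10 - 6)) - 154)*(-121) = ((3 - 6*(-16)) - 154)*(-121) = ((3 + 96) - 154)*(-121) = (99 - 154)*(-121) = -55*(-121) = 6655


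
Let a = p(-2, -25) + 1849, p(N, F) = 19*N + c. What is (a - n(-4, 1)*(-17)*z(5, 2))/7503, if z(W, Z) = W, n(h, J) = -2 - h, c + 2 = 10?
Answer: 663/2501 ≈ 0.26509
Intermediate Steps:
c = 8 (c = -2 + 10 = 8)
p(N, F) = 8 + 19*N (p(N, F) = 19*N + 8 = 8 + 19*N)
a = 1819 (a = (8 + 19*(-2)) + 1849 = (8 - 38) + 1849 = -30 + 1849 = 1819)
(a - n(-4, 1)*(-17)*z(5, 2))/7503 = (1819 - (-2 - 1*(-4))*(-17)*5)/7503 = (1819 - (-2 + 4)*(-17)*5)*(1/7503) = (1819 - 2*(-17)*5)*(1/7503) = (1819 - (-34)*5)*(1/7503) = (1819 - 1*(-170))*(1/7503) = (1819 + 170)*(1/7503) = 1989*(1/7503) = 663/2501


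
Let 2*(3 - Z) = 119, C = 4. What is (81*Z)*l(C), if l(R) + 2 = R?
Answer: -9153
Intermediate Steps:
l(R) = -2 + R
Z = -113/2 (Z = 3 - ½*119 = 3 - 119/2 = -113/2 ≈ -56.500)
(81*Z)*l(C) = (81*(-113/2))*(-2 + 4) = -9153/2*2 = -9153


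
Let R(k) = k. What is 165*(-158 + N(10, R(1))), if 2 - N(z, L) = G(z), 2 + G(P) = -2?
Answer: -25080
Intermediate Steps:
G(P) = -4 (G(P) = -2 - 2 = -4)
N(z, L) = 6 (N(z, L) = 2 - 1*(-4) = 2 + 4 = 6)
165*(-158 + N(10, R(1))) = 165*(-158 + 6) = 165*(-152) = -25080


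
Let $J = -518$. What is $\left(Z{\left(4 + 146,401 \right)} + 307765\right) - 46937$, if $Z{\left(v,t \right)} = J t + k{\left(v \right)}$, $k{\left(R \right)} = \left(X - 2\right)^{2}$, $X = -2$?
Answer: $53126$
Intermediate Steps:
$k{\left(R \right)} = 16$ ($k{\left(R \right)} = \left(-2 - 2\right)^{2} = \left(-4\right)^{2} = 16$)
$Z{\left(v,t \right)} = 16 - 518 t$ ($Z{\left(v,t \right)} = - 518 t + 16 = 16 - 518 t$)
$\left(Z{\left(4 + 146,401 \right)} + 307765\right) - 46937 = \left(\left(16 - 207718\right) + 307765\right) - 46937 = \left(-207702 + 307765\right) - 46937 = 100063 - 46937 = 53126$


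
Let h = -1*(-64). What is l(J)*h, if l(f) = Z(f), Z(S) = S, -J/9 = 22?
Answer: -12672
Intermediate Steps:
J = -198 (J = -9*22 = -198)
l(f) = f
h = 64
l(J)*h = -198*64 = -12672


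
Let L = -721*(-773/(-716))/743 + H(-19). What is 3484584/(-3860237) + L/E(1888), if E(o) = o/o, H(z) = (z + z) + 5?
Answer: -71773986459061/2053599761156 ≈ -34.950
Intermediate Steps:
H(z) = 5 + 2*z (H(z) = 2*z + 5 = 5 + 2*z)
E(o) = 1
L = -18112937/531988 (L = -721*(-773/(-716))/743 + (5 + 2*(-19)) = -721*(-773*(-1/716))/743 + (5 - 38) = -557333/(716*743) - 33 = -721*773/531988 - 33 = -557333/531988 - 33 = -18112937/531988 ≈ -34.048)
3484584/(-3860237) + L/E(1888) = 3484584/(-3860237) - 18112937/531988/1 = 3484584*(-1/3860237) - 18112937/531988*1 = -3484584/3860237 - 18112937/531988 = -71773986459061/2053599761156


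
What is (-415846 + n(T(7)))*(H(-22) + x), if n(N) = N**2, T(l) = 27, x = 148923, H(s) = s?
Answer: -61811336417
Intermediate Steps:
(-415846 + n(T(7)))*(H(-22) + x) = (-415846 + 27**2)*(-22 + 148923) = (-415846 + 729)*148901 = -415117*148901 = -61811336417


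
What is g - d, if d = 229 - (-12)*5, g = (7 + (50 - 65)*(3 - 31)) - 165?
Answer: -27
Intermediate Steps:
g = 262 (g = (7 - 15*(-28)) - 165 = (7 + 420) - 165 = 427 - 165 = 262)
d = 289 (d = 229 - 1*(-60) = 229 + 60 = 289)
g - d = 262 - 1*289 = 262 - 289 = -27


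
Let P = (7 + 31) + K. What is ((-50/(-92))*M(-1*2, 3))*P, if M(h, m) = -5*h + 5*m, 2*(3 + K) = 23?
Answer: 58125/92 ≈ 631.79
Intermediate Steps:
K = 17/2 (K = -3 + (½)*23 = -3 + 23/2 = 17/2 ≈ 8.5000)
P = 93/2 (P = (7 + 31) + 17/2 = 38 + 17/2 = 93/2 ≈ 46.500)
((-50/(-92))*M(-1*2, 3))*P = ((-50/(-92))*(-(-5)*2 + 5*3))*(93/2) = ((-50*(-1/92))*(-5*(-2) + 15))*(93/2) = (25*(10 + 15)/46)*(93/2) = ((25/46)*25)*(93/2) = (625/46)*(93/2) = 58125/92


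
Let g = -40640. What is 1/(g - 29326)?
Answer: -1/69966 ≈ -1.4293e-5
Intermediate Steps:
1/(g - 29326) = 1/(-40640 - 29326) = 1/(-69966) = -1/69966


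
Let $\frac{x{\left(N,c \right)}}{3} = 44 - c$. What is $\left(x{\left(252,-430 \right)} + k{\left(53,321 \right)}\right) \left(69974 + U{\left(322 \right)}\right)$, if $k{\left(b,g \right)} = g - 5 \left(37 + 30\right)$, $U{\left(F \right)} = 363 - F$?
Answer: $98581120$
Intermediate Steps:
$x{\left(N,c \right)} = 132 - 3 c$ ($x{\left(N,c \right)} = 3 \left(44 - c\right) = 132 - 3 c$)
$k{\left(b,g \right)} = -335 + g$ ($k{\left(b,g \right)} = g - 335 = -335 + g$)
$\left(x{\left(252,-430 \right)} + k{\left(53,321 \right)}\right) \left(69974 + U{\left(322 \right)}\right) = \left(\left(132 - -1290\right) + \left(-335 + 321\right)\right) \left(69974 + \left(363 - 322\right)\right) = \left(\left(132 + 1290\right) - 14\right) \left(69974 + \left(363 - 322\right)\right) = \left(1422 - 14\right) \left(69974 + 41\right) = 1408 \cdot 70015 = 98581120$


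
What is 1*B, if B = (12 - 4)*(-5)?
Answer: -40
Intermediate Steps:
B = -40 (B = 8*(-5) = -40)
1*B = 1*(-40) = -40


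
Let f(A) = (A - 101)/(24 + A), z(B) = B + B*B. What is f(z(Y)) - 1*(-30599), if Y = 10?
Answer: 4100275/134 ≈ 30599.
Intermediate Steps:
z(B) = B + B²
f(A) = (-101 + A)/(24 + A)
f(z(Y)) - 1*(-30599) = (-101 + 10*(1 + 10))/(24 + 10*(1 + 10)) - 1*(-30599) = (-101 + 10*11)/(24 + 10*11) + 30599 = (-101 + 110)/(24 + 110) + 30599 = 9/134 + 30599 = 4100275/134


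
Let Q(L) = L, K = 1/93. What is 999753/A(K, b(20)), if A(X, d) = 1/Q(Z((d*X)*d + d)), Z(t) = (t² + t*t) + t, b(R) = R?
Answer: 3474268310380/2883 ≈ 1.2051e+9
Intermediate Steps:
K = 1/93 ≈ 0.010753
Z(t) = t + 2*t² (Z(t) = (t² + t²) + t = 2*t² + t = t + 2*t²)
A(X, d) = 1/((d + X*d²)*(1 + 2*d + 2*X*d²)) (A(X, d) = 1/(((d*X)*d + d)*(1 + 2*((d*X)*d + d))) = 1/(((X*d)*d + d)*(1 + 2*((X*d)*d + d))) = 1/((X*d² + d)*(1 + 2*(X*d² + d))) = 1/((d + X*d²)*(1 + 2*(d + X*d²))) = 1/((d + X*d²)*(1 + (2*d + 2*X*d²))) = 1/((d + X*d²)*(1 + 2*d + 2*X*d²)))
999753/A(K, b(20)) = 999753/((1/(20*(1 + (1/93)*20)*(1 + 2*20*(1 + (1/93)*20))))) = 999753/((1/(20*(1 + 20/93)*(1 + 2*20*(1 + 20/93))))) = 999753/((1/(20*(113/93)*(1 + 2*20*(113/93))))) = 999753/(((1/20)*(93/113)/(1 + 4520/93))) = 999753/(((1/20)*(93/113)/(4613/93))) = 999753/(((1/20)*(93/113)*(93/4613))) = 999753/(8649/10425380) = 999753*(10425380/8649) = 3474268310380/2883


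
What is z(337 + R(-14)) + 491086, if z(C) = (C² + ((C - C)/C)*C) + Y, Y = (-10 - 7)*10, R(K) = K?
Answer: 595245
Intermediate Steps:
Y = -170 (Y = -17*10 = -170)
z(C) = -170 + C² (z(C) = (C² + ((C - C)/C)*C) - 170 = (C² + (0/C)*C) - 170 = (C² + 0*C) - 170 = (C² + 0) - 170 = C² - 170 = -170 + C²)
z(337 + R(-14)) + 491086 = (-170 + (337 - 14)²) + 491086 = (-170 + 323²) + 491086 = (-170 + 104329) + 491086 = 104159 + 491086 = 595245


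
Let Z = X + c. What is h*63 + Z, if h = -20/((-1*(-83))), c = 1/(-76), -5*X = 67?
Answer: -901851/31540 ≈ -28.594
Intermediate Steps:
X = -67/5 (X = -⅕*67 = -67/5 ≈ -13.400)
c = -1/76 ≈ -0.013158
h = -20/83 ≈ -0.24096
Z = -5097/380 (Z = -67/5 - 1/76 = -5097/380 ≈ -13.413)
h*63 + Z = -20/83*63 - 5097/380 = -1260/83 - 5097/380 = -901851/31540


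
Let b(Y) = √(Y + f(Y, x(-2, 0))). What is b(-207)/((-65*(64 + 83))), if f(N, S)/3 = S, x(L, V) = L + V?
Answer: -I*√213/9555 ≈ -0.0015274*I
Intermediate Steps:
f(N, S) = 3*S
b(Y) = √(-6 + Y) (b(Y) = √(Y + 3*(-2 + 0)) = √(Y + 3*(-2)) = √(Y - 6) = √(-6 + Y))
b(-207)/((-65*(64 + 83))) = √(-6 - 207)/((-65*(64 + 83))) = √(-213)/((-65*147)) = (I*√213)/(-9555) = (I*√213)*(-1/9555) = -I*√213/9555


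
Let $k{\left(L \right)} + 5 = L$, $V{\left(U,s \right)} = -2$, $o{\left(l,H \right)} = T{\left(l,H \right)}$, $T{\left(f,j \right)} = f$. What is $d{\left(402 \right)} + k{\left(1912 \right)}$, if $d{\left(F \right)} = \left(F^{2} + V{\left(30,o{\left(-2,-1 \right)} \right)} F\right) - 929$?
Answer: $161778$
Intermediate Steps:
$o{\left(l,H \right)} = l$
$k{\left(L \right)} = -5 + L$
$d{\left(F \right)} = -929 + F^{2} - 2 F$ ($d{\left(F \right)} = \left(F^{2} - 2 F\right) - 929 = -929 + F^{2} - 2 F$)
$d{\left(402 \right)} + k{\left(1912 \right)} = \left(-929 + 402^{2} - 804\right) + \left(-5 + 1912\right) = \left(-929 + 161604 - 804\right) + 1907 = 159871 + 1907 = 161778$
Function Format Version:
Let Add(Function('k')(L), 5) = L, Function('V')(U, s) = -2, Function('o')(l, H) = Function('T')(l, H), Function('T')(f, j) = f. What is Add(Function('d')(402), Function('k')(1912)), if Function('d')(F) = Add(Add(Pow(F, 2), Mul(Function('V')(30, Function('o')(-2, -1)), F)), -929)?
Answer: 161778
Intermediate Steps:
Function('o')(l, H) = l
Function('k')(L) = Add(-5, L)
Function('d')(F) = Add(-929, Pow(F, 2), Mul(-2, F)) (Function('d')(F) = Add(Add(Pow(F, 2), Mul(-2, F)), -929) = Add(-929, Pow(F, 2), Mul(-2, F)))
Add(Function('d')(402), Function('k')(1912)) = Add(Add(-929, Pow(402, 2), Mul(-2, 402)), Add(-5, 1912)) = Add(Add(-929, 161604, -804), 1907) = Add(159871, 1907) = 161778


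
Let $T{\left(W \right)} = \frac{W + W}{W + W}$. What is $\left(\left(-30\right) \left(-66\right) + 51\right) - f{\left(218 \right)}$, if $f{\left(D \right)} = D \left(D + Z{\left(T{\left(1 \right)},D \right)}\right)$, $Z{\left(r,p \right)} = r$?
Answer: $-45711$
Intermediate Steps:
$T{\left(W \right)} = 1$ ($T{\left(W \right)} = \frac{2 W}{2 W} = 2 W \frac{1}{2 W} = 1$)
$f{\left(D \right)} = D \left(1 + D\right)$ ($f{\left(D \right)} = D \left(D + 1\right) = D \left(1 + D\right)$)
$\left(\left(-30\right) \left(-66\right) + 51\right) - f{\left(218 \right)} = \left(\left(-30\right) \left(-66\right) + 51\right) - 218 \left(1 + 218\right) = \left(1980 + 51\right) - 218 \cdot 219 = 2031 - 47742 = -45711$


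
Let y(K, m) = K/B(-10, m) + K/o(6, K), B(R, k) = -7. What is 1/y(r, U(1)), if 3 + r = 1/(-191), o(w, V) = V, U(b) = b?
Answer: 191/273 ≈ 0.69963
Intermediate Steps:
r = -574/191 (r = -3 + 1/(-191) = -3 - 1/191 = -574/191 ≈ -3.0052)
y(K, m) = 1 - K/7 (y(K, m) = K/(-7) + K/K = K*(-⅐) + 1 = -K/7 + 1 = 1 - K/7)
1/y(r, U(1)) = 1/(1 - ⅐*(-574/191)) = 1/(1 + 82/191) = 1/(273/191) = 191/273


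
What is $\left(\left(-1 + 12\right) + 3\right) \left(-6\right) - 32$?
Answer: $-116$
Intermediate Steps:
$\left(\left(-1 + 12\right) + 3\right) \left(-6\right) - 32 = \left(11 + 3\right) \left(-6\right) - 32 = 14 \left(-6\right) - 32 = -84 - 32 = -116$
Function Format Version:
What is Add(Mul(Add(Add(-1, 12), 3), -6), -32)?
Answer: -116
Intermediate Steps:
Add(Mul(Add(Add(-1, 12), 3), -6), -32) = Add(Mul(Add(11, 3), -6), -32) = Add(Mul(14, -6), -32) = Add(-84, -32) = -116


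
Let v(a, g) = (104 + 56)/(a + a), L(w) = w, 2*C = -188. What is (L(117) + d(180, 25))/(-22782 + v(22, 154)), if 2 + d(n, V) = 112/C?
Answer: -58839/11776414 ≈ -0.0049963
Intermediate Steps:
C = -94 (C = (½)*(-188) = -94)
v(a, g) = 80/a (v(a, g) = 160/((2*a)) = 160*(1/(2*a)) = 80/a)
d(n, V) = -150/47 (d(n, V) = -2 + 112/(-94) = -2 + 112*(-1/94) = -2 - 56/47 = -150/47)
(L(117) + d(180, 25))/(-22782 + v(22, 154)) = (117 - 150/47)/(-22782 + 80/22) = 5349/(47*(-22782 + 80*(1/22))) = 5349/(47*(-22782 + 40/11)) = 5349/(47*(-250562/11)) = (5349/47)*(-11/250562) = -58839/11776414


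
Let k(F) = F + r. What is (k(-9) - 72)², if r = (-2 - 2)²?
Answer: 4225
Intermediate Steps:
r = 16 (r = (-4)² = 16)
k(F) = 16 + F (k(F) = F + 16 = 16 + F)
(k(-9) - 72)² = ((16 - 9) - 72)² = (7 - 72)² = (-65)² = 4225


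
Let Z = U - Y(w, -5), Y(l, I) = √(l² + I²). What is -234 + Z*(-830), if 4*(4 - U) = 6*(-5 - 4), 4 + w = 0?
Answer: -14759 + 830*√41 ≈ -9444.4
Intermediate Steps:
w = -4 (w = -4 + 0 = -4)
U = 35/2 (U = 4 - 3*(-5 - 4)/2 = 4 - 3*(-9)/2 = 4 - ¼*(-54) = 4 + 27/2 = 35/2 ≈ 17.500)
Y(l, I) = √(I² + l²)
Z = 35/2 - √41 (Z = 35/2 - √((-5)² + (-4)²) = 35/2 - √(25 + 16) = 35/2 - √41 ≈ 11.097)
-234 + Z*(-830) = -234 + (35/2 - √41)*(-830) = -234 + (-14525 + 830*√41) = -14759 + 830*√41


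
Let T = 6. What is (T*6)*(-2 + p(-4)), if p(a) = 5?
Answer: 108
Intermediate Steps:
(T*6)*(-2 + p(-4)) = (6*6)*(-2 + 5) = 36*3 = 108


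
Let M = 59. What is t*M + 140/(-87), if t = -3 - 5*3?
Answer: -92534/87 ≈ -1063.6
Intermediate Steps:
t = -18 (t = -3 - 15 = -18)
t*M + 140/(-87) = -18*59 + 140/(-87) = -1062 + 140*(-1/87) = -1062 - 140/87 = -92534/87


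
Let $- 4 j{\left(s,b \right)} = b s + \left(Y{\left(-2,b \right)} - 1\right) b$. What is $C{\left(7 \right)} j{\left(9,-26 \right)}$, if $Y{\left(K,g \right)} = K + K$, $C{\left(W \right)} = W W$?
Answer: $1274$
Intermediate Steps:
$C{\left(W \right)} = W^{2}$
$Y{\left(K,g \right)} = 2 K$
$j{\left(s,b \right)} = \frac{5 b}{4} - \frac{b s}{4}$ ($j{\left(s,b \right)} = - \frac{b s + \left(2 \left(-2\right) - 1\right) b}{4} = - \frac{b s + \left(-4 - 1\right) b}{4} = - \frac{b s - 5 b}{4} = - \frac{- 5 b + b s}{4} = \frac{5 b}{4} - \frac{b s}{4}$)
$C{\left(7 \right)} j{\left(9,-26 \right)} = 7^{2} \cdot \frac{1}{4} \left(-26\right) \left(5 - 9\right) = 49 \cdot \frac{1}{4} \left(-26\right) \left(5 - 9\right) = 49 \cdot \frac{1}{4} \left(-26\right) \left(-4\right) = 49 \cdot 26 = 1274$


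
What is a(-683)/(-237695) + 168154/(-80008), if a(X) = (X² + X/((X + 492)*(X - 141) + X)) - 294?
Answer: -44190079037599/10876136904940 ≈ -4.0630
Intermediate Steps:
a(X) = -294 + X² + X/(X + (-141 + X)*(492 + X)) (a(X) = (X² + X/((492 + X)*(-141 + X) + X)) - 294 = (X² + X/((-141 + X)*(492 + X) + X)) - 294 = (X² + X/(X + (-141 + X)*(492 + X))) - 294 = -294 + X² + X/(X + (-141 + X)*(492 + X)))
a(-683)/(-237695) + 168154/(-80008) = ((20395368 + (-683)⁴ - 103487*(-683) - 69666*(-683)² + 352*(-683)³)/(-69372 + (-683)² + 352*(-683)))/(-237695) + 168154/(-80008) = ((20395368 + 217611987121 + 70681621 - 69666*466489 + 352*(-318611987))/(-69372 + 466489 - 240416))*(-1/237695) + 168154*(-1/80008) = ((20395368 + 217611987121 + 70681621 - 32498422674 - 112151419424)/156701)*(-1/237695) - 84077/40004 = ((1/156701)*73053222012)*(-1/237695) - 84077/40004 = (73053222012/156701)*(-1/237695) - 84077/40004 = -73053222012/37247044195 - 84077/40004 = -44190079037599/10876136904940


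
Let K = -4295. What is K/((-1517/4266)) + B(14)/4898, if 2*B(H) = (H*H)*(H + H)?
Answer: 44873810354/3715133 ≈ 12079.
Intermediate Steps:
B(H) = H³ (B(H) = ((H*H)*(H + H))/2 = (H²*(2*H))/2 = (2*H³)/2 = H³)
K/((-1517/4266)) + B(14)/4898 = -4295/((-1517/4266)) + 14³/4898 = -4295/((-1517*1/4266)) + 2744*(1/4898) = -4295/(-1517/4266) + 1372/2449 = -4295*(-4266/1517) + 1372/2449 = 18322470/1517 + 1372/2449 = 44873810354/3715133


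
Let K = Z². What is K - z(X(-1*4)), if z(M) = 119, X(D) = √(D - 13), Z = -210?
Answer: 43981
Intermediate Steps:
X(D) = √(-13 + D)
K = 44100 (K = (-210)² = 44100)
K - z(X(-1*4)) = 44100 - 1*119 = 44100 - 119 = 43981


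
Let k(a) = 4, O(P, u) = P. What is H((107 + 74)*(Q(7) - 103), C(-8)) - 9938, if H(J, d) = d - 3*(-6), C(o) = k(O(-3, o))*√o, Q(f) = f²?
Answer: -9920 + 8*I*√2 ≈ -9920.0 + 11.314*I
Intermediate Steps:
C(o) = 4*√o
H(J, d) = 18 + d (H(J, d) = d + 18 = 18 + d)
H((107 + 74)*(Q(7) - 103), C(-8)) - 9938 = (18 + 4*√(-8)) - 9938 = (18 + 4*(2*I*√2)) - 9938 = (18 + 8*I*√2) - 9938 = -9920 + 8*I*√2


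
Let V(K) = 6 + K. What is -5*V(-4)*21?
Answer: -210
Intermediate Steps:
-5*V(-4)*21 = -5*(6 - 4)*21 = -5*2*21 = -10*21 = -210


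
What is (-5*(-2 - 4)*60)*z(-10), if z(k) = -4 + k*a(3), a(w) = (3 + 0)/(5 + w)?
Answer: -13950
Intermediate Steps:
a(w) = 3/(5 + w)
z(k) = -4 + 3*k/8 (z(k) = -4 + k*(3/(5 + 3)) = -4 + k*(3/8) = -4 + 3*k/8)
(-5*(-2 - 4)*60)*z(-10) = (-5*(-2 - 4)*60)*(-4 + (3/8)*(-10)) = (-5*(-6)*60)*(-4 - 15/4) = (30*60)*(-31/4) = 1800*(-31/4) = -13950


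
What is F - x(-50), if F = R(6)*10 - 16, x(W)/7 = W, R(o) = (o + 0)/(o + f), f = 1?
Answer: 2398/7 ≈ 342.57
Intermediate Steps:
R(o) = o/(1 + o) (R(o) = (o + 0)/(o + 1) = o/(1 + o))
x(W) = 7*W
F = -52/7 (F = (6/(1 + 6))*10 - 16 = (6/7)*10 - 16 = 60/7 - 16 = -52/7 ≈ -7.4286)
F - x(-50) = -52/7 - 7*(-50) = -52/7 - 1*(-350) = -52/7 + 350 = 2398/7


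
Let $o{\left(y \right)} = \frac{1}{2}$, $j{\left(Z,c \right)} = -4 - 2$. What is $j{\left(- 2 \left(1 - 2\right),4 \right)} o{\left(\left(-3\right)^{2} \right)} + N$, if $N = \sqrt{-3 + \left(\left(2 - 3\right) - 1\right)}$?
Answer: $-3 + i \sqrt{5} \approx -3.0 + 2.2361 i$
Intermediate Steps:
$j{\left(Z,c \right)} = -6$ ($j{\left(Z,c \right)} = -4 - 2 = -6$)
$N = i \sqrt{5}$ ($N = \sqrt{-3 - 2} = \sqrt{-5} = i \sqrt{5} \approx 2.2361 i$)
$o{\left(y \right)} = \frac{1}{2}$
$j{\left(- 2 \left(1 - 2\right),4 \right)} o{\left(\left(-3\right)^{2} \right)} + N = \left(-6\right) \frac{1}{2} + i \sqrt{5} = -3 + i \sqrt{5}$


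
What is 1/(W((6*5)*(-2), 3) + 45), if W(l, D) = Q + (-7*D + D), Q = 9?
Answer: 1/36 ≈ 0.027778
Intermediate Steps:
W(l, D) = 9 - 6*D (W(l, D) = 9 + (-7*D + D) = 9 - 6*D)
1/(W((6*5)*(-2), 3) + 45) = 1/((9 - 6*3) + 45) = 1/((9 - 18) + 45) = 1/(-9 + 45) = 1/36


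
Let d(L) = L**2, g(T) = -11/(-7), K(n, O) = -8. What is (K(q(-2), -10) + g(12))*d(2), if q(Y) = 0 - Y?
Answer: -180/7 ≈ -25.714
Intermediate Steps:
q(Y) = -Y
g(T) = 11/7 (g(T) = -11*(-1/7) = 11/7)
(K(q(-2), -10) + g(12))*d(2) = (-8 + 11/7)*2**2 = -45/7*4 = -180/7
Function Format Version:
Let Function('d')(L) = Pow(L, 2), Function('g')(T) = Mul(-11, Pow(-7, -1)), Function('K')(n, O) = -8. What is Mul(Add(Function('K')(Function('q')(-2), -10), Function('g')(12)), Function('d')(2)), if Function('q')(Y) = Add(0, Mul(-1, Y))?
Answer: Rational(-180, 7) ≈ -25.714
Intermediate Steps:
Function('q')(Y) = Mul(-1, Y)
Function('g')(T) = Rational(11, 7) (Function('g')(T) = Mul(-11, Rational(-1, 7)) = Rational(11, 7))
Mul(Add(Function('K')(Function('q')(-2), -10), Function('g')(12)), Function('d')(2)) = Mul(Add(-8, Rational(11, 7)), Pow(2, 2)) = Mul(Rational(-45, 7), 4) = Rational(-180, 7)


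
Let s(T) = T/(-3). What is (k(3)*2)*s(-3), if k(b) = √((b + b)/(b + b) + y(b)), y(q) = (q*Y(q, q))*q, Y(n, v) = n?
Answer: 4*√7 ≈ 10.583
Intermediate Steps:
s(T) = -T/3 (s(T) = T*(-⅓) = -T/3)
y(q) = q³ (y(q) = (q*q)*q = q²*q = q³)
k(b) = √(1 + b³) (k(b) = √((b + b)/(b + b) + b³) = √((2*b)/((2*b)) + b³) = √((2*b)*(1/(2*b)) + b³) = √(1 + b³))
(k(3)*2)*s(-3) = (√(1 + 3³)*2)*(-⅓*(-3)) = (√(1 + 27)*2)*1 = (√28*2)*1 = ((2*√7)*2)*1 = (4*√7)*1 = 4*√7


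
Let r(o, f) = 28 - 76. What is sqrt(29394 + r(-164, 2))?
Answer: sqrt(29346) ≈ 171.31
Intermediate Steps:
r(o, f) = -48
sqrt(29394 + r(-164, 2)) = sqrt(29394 - 48) = sqrt(29346)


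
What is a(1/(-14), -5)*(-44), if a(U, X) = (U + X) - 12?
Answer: 5258/7 ≈ 751.14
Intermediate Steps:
a(U, X) = -12 + U + X
a(1/(-14), -5)*(-44) = (-12 + 1/(-14) - 5)*(-44) = (-12 - 1/14 - 5)*(-44) = -239/14*(-44) = 5258/7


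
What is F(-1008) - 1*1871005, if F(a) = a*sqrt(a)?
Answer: -1871005 - 12096*I*sqrt(7) ≈ -1.871e+6 - 32003.0*I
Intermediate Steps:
F(a) = a**(3/2)
F(-1008) - 1*1871005 = (-1008)**(3/2) - 1*1871005 = -12096*I*sqrt(7) - 1871005 = -1871005 - 12096*I*sqrt(7)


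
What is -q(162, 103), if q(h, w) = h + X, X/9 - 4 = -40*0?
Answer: -198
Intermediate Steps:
X = 36 (X = 36 + 9*(-40*0) = 36 + 9*0 = 36 + 0 = 36)
q(h, w) = 36 + h (q(h, w) = h + 36 = 36 + h)
-q(162, 103) = -(36 + 162) = -1*198 = -198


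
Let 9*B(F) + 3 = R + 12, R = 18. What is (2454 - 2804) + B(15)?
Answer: -347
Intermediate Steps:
B(F) = 3 (B(F) = -⅓ + (18 + 12)/9 = -⅓ + (⅑)*30 = -⅓ + 10/3 = 3)
(2454 - 2804) + B(15) = (2454 - 2804) + 3 = -350 + 3 = -347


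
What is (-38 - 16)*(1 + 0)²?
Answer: -54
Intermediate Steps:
(-38 - 16)*(1 + 0)² = -54*1² = -54*1 = -54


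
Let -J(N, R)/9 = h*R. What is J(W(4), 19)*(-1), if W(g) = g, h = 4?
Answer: 684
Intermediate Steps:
J(N, R) = -36*R
J(W(4), 19)*(-1) = -36*19*(-1) = -684*(-1) = 684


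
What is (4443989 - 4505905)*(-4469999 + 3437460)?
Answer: 63930684724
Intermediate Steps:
(4443989 - 4505905)*(-4469999 + 3437460) = -61916*(-1032539) = 63930684724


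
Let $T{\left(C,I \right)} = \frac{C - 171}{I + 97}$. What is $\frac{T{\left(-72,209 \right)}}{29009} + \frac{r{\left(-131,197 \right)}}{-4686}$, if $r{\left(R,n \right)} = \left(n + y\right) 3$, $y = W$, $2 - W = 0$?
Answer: $- \frac{49079267}{385152493} \approx -0.12743$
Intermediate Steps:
$W = 2$ ($W = 2 - 0 = 2 + 0 = 2$)
$y = 2$
$r{\left(R,n \right)} = 6 + 3 n$ ($r{\left(R,n \right)} = \left(n + 2\right) 3 = \left(2 + n\right) 3 = 6 + 3 n$)
$T{\left(C,I \right)} = \frac{-171 + C}{97 + I}$
$\frac{T{\left(-72,209 \right)}}{29009} + \frac{r{\left(-131,197 \right)}}{-4686} = \frac{\frac{1}{97 + 209} \left(-171 - 72\right)}{29009} + \frac{6 + 3 \cdot 197}{-4686} = \frac{1}{306} \left(-243\right) \frac{1}{29009} + \left(6 + 591\right) \left(- \frac{1}{4686}\right) = \frac{1}{306} \left(-243\right) \frac{1}{29009} + 597 \left(- \frac{1}{4686}\right) = \left(- \frac{27}{34}\right) \frac{1}{29009} - \frac{199}{1562} = - \frac{27}{986306} - \frac{199}{1562} = - \frac{49079267}{385152493}$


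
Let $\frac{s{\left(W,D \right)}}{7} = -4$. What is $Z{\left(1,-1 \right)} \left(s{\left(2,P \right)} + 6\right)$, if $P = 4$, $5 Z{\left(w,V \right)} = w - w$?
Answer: $0$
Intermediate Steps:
$Z{\left(w,V \right)} = 0$ ($Z{\left(w,V \right)} = \frac{w - w}{5} = \frac{1}{5} \cdot 0 = 0$)
$s{\left(W,D \right)} = -28$ ($s{\left(W,D \right)} = 7 \left(-4\right) = -28$)
$Z{\left(1,-1 \right)} \left(s{\left(2,P \right)} + 6\right) = 0 \left(-28 + 6\right) = 0 \left(-22\right) = 0$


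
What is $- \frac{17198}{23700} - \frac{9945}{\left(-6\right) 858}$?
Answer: $\frac{314447}{260700} \approx 1.2062$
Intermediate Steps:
$- \frac{17198}{23700} - \frac{9945}{\left(-6\right) 858} = \left(-17198\right) \frac{1}{23700} - \frac{9945}{-5148} = - \frac{8599}{11850} - - \frac{85}{44} = - \frac{8599}{11850} + \frac{85}{44} = \frac{314447}{260700}$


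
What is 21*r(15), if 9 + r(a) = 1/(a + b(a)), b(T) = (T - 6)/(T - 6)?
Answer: -3003/16 ≈ -187.69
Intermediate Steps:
b(T) = 1 (b(T) = (-6 + T)/(-6 + T) = 1)
r(a) = -9 + 1/(1 + a) (r(a) = -9 + 1/(a + 1) = -9 + 1/(1 + a))
21*r(15) = 21*((-8 - 9*15)/(1 + 15)) = 21*((-8 - 135)/16) = 21*((1/16)*(-143)) = 21*(-143/16) = -3003/16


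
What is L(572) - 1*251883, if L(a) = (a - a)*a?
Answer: -251883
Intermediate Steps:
L(a) = 0 (L(a) = 0*a = 0)
L(572) - 1*251883 = 0 - 1*251883 = 0 - 251883 = -251883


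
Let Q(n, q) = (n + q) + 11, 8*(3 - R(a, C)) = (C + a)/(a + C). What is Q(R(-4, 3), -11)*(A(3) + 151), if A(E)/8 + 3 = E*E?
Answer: 4577/8 ≈ 572.13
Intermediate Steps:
R(a, C) = 23/8 (R(a, C) = 3 - (C + a)/(8*(a + C)) = 3 - (C + a)/(8*(C + a)) = 3 - 1/8*1 = 3 - 1/8 = 23/8)
Q(n, q) = 11 + n + q
A(E) = -24 + 8*E**2 (A(E) = -24 + 8*(E*E) = -24 + 8*E**2)
Q(R(-4, 3), -11)*(A(3) + 151) = (11 + 23/8 - 11)*((-24 + 8*3**2) + 151) = 23*((-24 + 8*9) + 151)/8 = 23*((-24 + 72) + 151)/8 = 23*(48 + 151)/8 = (23/8)*199 = 4577/8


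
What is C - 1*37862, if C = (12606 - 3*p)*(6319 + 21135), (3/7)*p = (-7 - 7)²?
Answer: 308380374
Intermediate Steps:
p = 1372/3 (p = 7*(-7 - 7)²/3 = (7/3)*(-14)² = (7/3)*196 = 1372/3 ≈ 457.33)
C = 308418236 (C = (12606 - 3*1372/3)*(6319 + 21135) = (12606 - 1372)*27454 = 11234*27454 = 308418236)
C - 1*37862 = 308418236 - 1*37862 = 308418236 - 37862 = 308380374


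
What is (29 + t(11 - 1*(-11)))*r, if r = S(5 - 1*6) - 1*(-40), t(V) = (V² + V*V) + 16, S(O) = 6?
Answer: 46598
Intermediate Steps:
t(V) = 16 + 2*V² (t(V) = (V² + V²) + 16 = 2*V² + 16 = 16 + 2*V²)
r = 46 (r = 6 - 1*(-40) = 6 + 40 = 46)
(29 + t(11 - 1*(-11)))*r = (29 + (16 + 2*(11 - 1*(-11))²))*46 = (29 + (16 + 2*(11 + 11)²))*46 = (29 + (16 + 2*22²))*46 = (29 + (16 + 2*484))*46 = (29 + (16 + 968))*46 = (29 + 984)*46 = 1013*46 = 46598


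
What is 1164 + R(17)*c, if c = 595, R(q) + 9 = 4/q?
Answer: -4051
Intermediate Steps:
R(q) = -9 + 4/q
1164 + R(17)*c = 1164 + (-9 + 4/17)*595 = 1164 - 149/17*595 = 1164 - 5215 = -4051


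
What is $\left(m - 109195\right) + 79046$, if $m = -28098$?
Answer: $-58247$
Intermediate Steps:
$\left(m - 109195\right) + 79046 = \left(-28098 - 109195\right) + 79046 = -137293 + 79046 = -58247$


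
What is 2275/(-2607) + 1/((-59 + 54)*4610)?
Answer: -52441357/60091350 ≈ -0.87269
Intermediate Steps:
2275/(-2607) + 1/((-59 + 54)*4610) = 2275*(-1/2607) + (1/4610)/(-5) = -2275/2607 - ⅕*1/4610 = -2275/2607 - 1/23050 = -52441357/60091350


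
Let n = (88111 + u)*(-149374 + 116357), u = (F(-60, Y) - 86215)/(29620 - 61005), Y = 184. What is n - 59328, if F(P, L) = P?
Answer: -18261744997890/6277 ≈ -2.9093e+9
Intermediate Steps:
u = 17255/6277 (u = (-60 - 86215)/(29620 - 61005) = -86275/(-31385) = -86275*(-1/31385) = 17255/6277 ≈ 2.7489)
n = -18261372596034/6277 (n = (88111 + 17255/6277)*(-149374 + 116357) = (553090002/6277)*(-33017) = -18261372596034/6277 ≈ -2.9092e+9)
n - 59328 = -18261372596034/6277 - 59328 = -18261744997890/6277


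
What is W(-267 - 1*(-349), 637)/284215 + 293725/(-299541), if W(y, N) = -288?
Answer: -83567318683/85134045315 ≈ -0.98160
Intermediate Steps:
W(-267 - 1*(-349), 637)/284215 + 293725/(-299541) = -288/284215 + 293725/(-299541) = -288*1/284215 + 293725*(-1/299541) = -288/284215 - 293725/299541 = -83567318683/85134045315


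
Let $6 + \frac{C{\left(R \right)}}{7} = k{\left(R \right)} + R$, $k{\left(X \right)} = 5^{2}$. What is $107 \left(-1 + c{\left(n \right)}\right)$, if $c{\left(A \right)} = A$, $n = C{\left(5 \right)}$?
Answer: $17869$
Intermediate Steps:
$k{\left(X \right)} = 25$
$C{\left(R \right)} = 133 + 7 R$ ($C{\left(R \right)} = -42 + 7 \left(25 + R\right) = -42 + \left(175 + 7 R\right) = 133 + 7 R$)
$n = 168$ ($n = 133 + 7 \cdot 5 = 133 + 35 = 168$)
$107 \left(-1 + c{\left(n \right)}\right) = 107 \left(-1 + 168\right) = 107 \cdot 167 = 17869$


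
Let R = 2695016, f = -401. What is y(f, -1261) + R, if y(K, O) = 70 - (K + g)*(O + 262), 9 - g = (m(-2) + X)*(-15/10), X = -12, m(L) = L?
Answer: 2282499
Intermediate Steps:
g = -12 (g = 9 - (-2 - 12)*(-15/10) = 9 - (-14)*(-15*⅒) = 9 - (-14)*(-3)/2 = 9 - 1*21 = 9 - 21 = -12)
y(K, O) = 70 - (-12 + K)*(262 + O) (y(K, O) = 70 - (K - 12)*(O + 262) = 70 - (-12 + K)*(262 + O))
y(f, -1261) + R = (3214 - 262*(-401) + 12*(-1261) - 1*(-401)*(-1261)) + 2695016 = (3214 + 105062 - 15132 - 505661) + 2695016 = -412517 + 2695016 = 2282499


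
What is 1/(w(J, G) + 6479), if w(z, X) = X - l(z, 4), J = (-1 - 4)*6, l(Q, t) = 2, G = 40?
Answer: 1/6517 ≈ 0.00015344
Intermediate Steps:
J = -30 (J = -5*6 = -30)
w(z, X) = -2 + X (w(z, X) = X - 1*2 = X - 2 = -2 + X)
1/(w(J, G) + 6479) = 1/((-2 + 40) + 6479) = 1/(38 + 6479) = 1/6517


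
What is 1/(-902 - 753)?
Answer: -1/1655 ≈ -0.00060423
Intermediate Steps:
1/(-902 - 753) = 1/(-1655) = -1/1655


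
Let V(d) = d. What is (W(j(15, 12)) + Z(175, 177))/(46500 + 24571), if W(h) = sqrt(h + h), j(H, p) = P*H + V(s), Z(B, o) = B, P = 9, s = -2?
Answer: 25/10153 + sqrt(266)/71071 ≈ 0.0026918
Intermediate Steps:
j(H, p) = -2 + 9*H (j(H, p) = 9*H - 2 = -2 + 9*H)
W(h) = sqrt(2)*sqrt(h) (W(h) = sqrt(2*h) = sqrt(2)*sqrt(h))
(W(j(15, 12)) + Z(175, 177))/(46500 + 24571) = (sqrt(2)*sqrt(-2 + 9*15) + 175)/(46500 + 24571) = (sqrt(2)*sqrt(-2 + 135) + 175)/71071 = (sqrt(2)*sqrt(133) + 175)*(1/71071) = (sqrt(266) + 175)*(1/71071) = (175 + sqrt(266))*(1/71071) = 25/10153 + sqrt(266)/71071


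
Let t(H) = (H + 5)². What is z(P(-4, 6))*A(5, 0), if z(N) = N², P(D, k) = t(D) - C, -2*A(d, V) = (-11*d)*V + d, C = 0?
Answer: -5/2 ≈ -2.5000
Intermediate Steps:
A(d, V) = -d/2 + 11*V*d/2 (A(d, V) = -((-11*d)*V + d)/2 = -(-11*V*d + d)/2 = -(d - 11*V*d)/2 = -d/2 + 11*V*d/2)
t(H) = (5 + H)²
P(D, k) = (5 + D)² (P(D, k) = (5 + D)² - 1*0 = (5 + D)² + 0 = (5 + D)²)
z(P(-4, 6))*A(5, 0) = ((5 - 4)²)²*((½)*5*(-1 + 11*0)) = (1²)²*((½)*5*(-1 + 0)) = 1²*((½)*5*(-1)) = 1*(-5/2) = -5/2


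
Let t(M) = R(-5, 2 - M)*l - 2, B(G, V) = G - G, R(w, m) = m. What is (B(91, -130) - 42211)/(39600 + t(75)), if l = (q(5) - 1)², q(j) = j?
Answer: -42211/38430 ≈ -1.0984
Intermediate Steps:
l = 16 (l = (5 - 1)² = 4² = 16)
B(G, V) = 0
t(M) = 30 - 16*M (t(M) = (2 - M)*16 - 2 = (32 - 16*M) - 2 = 30 - 16*M)
(B(91, -130) - 42211)/(39600 + t(75)) = (0 - 42211)/(39600 + (30 - 16*75)) = -42211/(39600 + (30 - 1200)) = -42211/(39600 - 1170) = -42211/38430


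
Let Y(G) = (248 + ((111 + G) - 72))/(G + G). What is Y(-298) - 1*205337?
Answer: -122380841/596 ≈ -2.0534e+5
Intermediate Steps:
Y(G) = (287 + G)/(2*G) (Y(G) = (248 + (39 + G))/((2*G)) = (287 + G)*(1/(2*G)) = (287 + G)/(2*G))
Y(-298) - 1*205337 = (½)*(287 - 298)/(-298) - 1*205337 = (½)*(-1/298)*(-11) - 205337 = 11/596 - 205337 = -122380841/596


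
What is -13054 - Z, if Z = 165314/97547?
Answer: -1273543852/97547 ≈ -13056.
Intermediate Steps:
Z = 165314/97547 (Z = 165314*(1/97547) = 165314/97547 ≈ 1.6947)
-13054 - Z = -13054 - 1*165314/97547 = -13054 - 165314/97547 = -1273543852/97547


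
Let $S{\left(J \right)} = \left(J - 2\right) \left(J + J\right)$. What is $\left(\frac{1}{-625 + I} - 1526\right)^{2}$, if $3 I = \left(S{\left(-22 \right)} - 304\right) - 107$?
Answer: $\frac{391451686921}{168100} \approx 2.3287 \cdot 10^{6}$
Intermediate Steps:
$S{\left(J \right)} = 2 J \left(-2 + J\right)$ ($S{\left(J \right)} = \left(-2 + J\right) 2 J = 2 J \left(-2 + J\right)$)
$I = 215$ ($I = \frac{\left(2 \left(-22\right) \left(-2 - 22\right) - 304\right) - 107}{3} = \frac{\left(2 \left(-22\right) \left(-24\right) - 304\right) - 107}{3} = \frac{\left(1056 - 304\right) - 107}{3} = \frac{752 - 107}{3} = \frac{1}{3} \cdot 645 = 215$)
$\left(\frac{1}{-625 + I} - 1526\right)^{2} = \left(\frac{1}{-625 + 215} - 1526\right)^{2} = \left(\frac{1}{-410} - 1526\right)^{2} = \left(- \frac{1}{410} - 1526\right)^{2} = \left(- \frac{625661}{410}\right)^{2} = \frac{391451686921}{168100}$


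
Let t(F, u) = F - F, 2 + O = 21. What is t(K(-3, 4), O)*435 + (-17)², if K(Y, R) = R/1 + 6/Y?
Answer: 289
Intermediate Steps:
O = 19 (O = -2 + 21 = 19)
K(Y, R) = R + 6/Y (K(Y, R) = R*1 + 6/Y = R + 6/Y)
t(F, u) = 0
t(K(-3, 4), O)*435 + (-17)² = 0*435 + (-17)² = 0 + 289 = 289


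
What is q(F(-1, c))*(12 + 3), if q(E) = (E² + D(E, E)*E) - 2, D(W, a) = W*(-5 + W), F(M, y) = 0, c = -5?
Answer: -30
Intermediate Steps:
q(E) = -2 + E² + E²*(-5 + E) (q(E) = (E² + (E*(-5 + E))*E) - 2 = (E² + E²*(-5 + E)) - 2 = -2 + E² + E²*(-5 + E))
q(F(-1, c))*(12 + 3) = (-2 + 0³ - 4*0²)*(12 + 3) = (-2 + 0 - 4*0)*15 = (-2 + 0 + 0)*15 = -2*15 = -30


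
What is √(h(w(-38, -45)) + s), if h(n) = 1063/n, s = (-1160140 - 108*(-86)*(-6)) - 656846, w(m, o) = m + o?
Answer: 5*I*√516048599/83 ≈ 1368.5*I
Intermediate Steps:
s = -1872714 (s = (-1160140 + 9288*(-6)) - 656846 = (-1160140 - 55728) - 656846 = -1215868 - 656846 = -1872714)
√(h(w(-38, -45)) + s) = √(1063/(-38 - 45) - 1872714) = √(1063/(-83) - 1872714) = √(1063*(-1/83) - 1872714) = √(-1063/83 - 1872714) = √(-155436325/83) = 5*I*√516048599/83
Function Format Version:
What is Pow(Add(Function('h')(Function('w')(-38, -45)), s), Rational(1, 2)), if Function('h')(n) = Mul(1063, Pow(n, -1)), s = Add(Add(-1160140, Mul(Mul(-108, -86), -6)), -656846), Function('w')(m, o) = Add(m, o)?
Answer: Mul(Rational(5, 83), I, Pow(516048599, Rational(1, 2))) ≈ Mul(1368.5, I)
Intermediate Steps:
s = -1872714 (s = Add(Add(-1160140, Mul(9288, -6)), -656846) = Add(Add(-1160140, -55728), -656846) = Add(-1215868, -656846) = -1872714)
Pow(Add(Function('h')(Function('w')(-38, -45)), s), Rational(1, 2)) = Pow(Add(Mul(1063, Pow(Add(-38, -45), -1)), -1872714), Rational(1, 2)) = Pow(Add(Mul(1063, Pow(-83, -1)), -1872714), Rational(1, 2)) = Pow(Add(Mul(1063, Rational(-1, 83)), -1872714), Rational(1, 2)) = Pow(Add(Rational(-1063, 83), -1872714), Rational(1, 2)) = Pow(Rational(-155436325, 83), Rational(1, 2)) = Mul(Rational(5, 83), I, Pow(516048599, Rational(1, 2)))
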